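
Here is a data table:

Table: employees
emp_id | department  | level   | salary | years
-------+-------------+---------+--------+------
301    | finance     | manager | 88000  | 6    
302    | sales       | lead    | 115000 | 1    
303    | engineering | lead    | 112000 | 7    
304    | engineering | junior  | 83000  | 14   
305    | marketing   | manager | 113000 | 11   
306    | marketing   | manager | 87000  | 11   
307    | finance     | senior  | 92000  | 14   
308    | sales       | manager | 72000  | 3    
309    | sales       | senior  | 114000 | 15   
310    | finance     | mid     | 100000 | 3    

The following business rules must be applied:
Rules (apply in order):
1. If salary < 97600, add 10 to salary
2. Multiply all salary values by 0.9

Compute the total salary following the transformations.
878445.0

Step 1: Apply Rule 1 - Add 10 to records with salary < 97600
  - 5 records affected: 422000 + (5 × 10) = 422050
  - Unaffected records: 554000
  - Sum after Rule 1: 976050
Step 2: Apply Rule 2 - Multiply all by 0.9
  - 976050 × 0.9 = 878445.0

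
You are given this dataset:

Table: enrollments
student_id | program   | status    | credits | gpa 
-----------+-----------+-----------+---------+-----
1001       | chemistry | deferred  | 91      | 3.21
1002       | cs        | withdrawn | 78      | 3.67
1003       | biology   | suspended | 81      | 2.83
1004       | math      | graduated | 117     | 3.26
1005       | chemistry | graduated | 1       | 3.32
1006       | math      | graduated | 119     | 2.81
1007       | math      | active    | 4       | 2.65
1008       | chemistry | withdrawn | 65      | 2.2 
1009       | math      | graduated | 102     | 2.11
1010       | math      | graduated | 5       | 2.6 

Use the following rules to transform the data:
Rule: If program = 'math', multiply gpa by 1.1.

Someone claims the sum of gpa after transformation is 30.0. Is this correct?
Yes, the result is correct.

Step 1: Calculate the correct sum after transformation
Step 2: Apply multiplier 1.1 to records where program = 'math'
Step 3: Correct result = 30.0
Step 4: Claimed result = 30.0
Step 5: 30.0 = 30.0 ✓
Conclusion: The claimed result is correct.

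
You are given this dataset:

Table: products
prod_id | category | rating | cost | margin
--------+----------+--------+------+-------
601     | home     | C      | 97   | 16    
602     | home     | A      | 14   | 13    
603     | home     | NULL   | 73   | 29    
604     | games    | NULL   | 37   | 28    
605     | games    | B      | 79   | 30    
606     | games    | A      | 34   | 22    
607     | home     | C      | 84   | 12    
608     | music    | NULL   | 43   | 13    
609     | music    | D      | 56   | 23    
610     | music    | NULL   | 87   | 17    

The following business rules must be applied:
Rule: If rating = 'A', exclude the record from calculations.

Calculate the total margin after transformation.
168

Step 1: Identify records where rating = 'A'
Step 2: The excluded records sum to 35
Step 3: Original total margin = 203
Step 4: Remaining total = 203 - 35 = 168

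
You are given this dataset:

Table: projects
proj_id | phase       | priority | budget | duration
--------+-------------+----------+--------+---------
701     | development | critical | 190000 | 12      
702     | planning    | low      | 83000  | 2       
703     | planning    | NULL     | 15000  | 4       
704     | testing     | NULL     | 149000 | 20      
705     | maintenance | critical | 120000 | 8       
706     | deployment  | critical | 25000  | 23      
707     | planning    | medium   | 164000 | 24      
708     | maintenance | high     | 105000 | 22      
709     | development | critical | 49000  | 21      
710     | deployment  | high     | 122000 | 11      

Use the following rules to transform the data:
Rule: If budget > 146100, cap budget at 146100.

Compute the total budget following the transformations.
957300

Step 1: 3 records have budget > 146100
Step 2: These records originally summed to 503000
Step 3: After capping: 3 × 146100 = 438300
Step 4: Unaffected records sum: 519000
Step 5: Final sum = 438300 + 519000 = 957300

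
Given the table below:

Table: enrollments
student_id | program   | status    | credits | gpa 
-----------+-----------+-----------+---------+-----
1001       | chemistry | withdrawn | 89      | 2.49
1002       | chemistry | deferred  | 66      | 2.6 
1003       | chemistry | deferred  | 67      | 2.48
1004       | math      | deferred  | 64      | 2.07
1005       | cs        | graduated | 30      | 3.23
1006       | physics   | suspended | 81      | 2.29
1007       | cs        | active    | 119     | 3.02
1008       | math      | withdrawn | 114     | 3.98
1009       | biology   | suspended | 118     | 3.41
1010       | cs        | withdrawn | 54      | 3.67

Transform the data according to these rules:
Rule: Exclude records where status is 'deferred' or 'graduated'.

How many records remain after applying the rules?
6

Step 1: Count records to exclude
  - 3 (deferred) + 1 (graduated) = 4 records
Step 2: Total records: 10
Step 3: Remaining = 10 - 4 = 6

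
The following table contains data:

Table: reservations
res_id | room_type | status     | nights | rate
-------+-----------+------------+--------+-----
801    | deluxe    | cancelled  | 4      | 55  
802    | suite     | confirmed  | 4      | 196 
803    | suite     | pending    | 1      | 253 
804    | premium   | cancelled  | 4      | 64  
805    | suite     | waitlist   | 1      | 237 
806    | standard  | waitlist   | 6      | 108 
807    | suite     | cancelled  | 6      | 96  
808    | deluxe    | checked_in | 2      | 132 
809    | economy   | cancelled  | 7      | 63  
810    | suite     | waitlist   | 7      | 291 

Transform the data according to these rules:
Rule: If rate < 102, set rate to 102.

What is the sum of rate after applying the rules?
1625

Step 1: 4 records have rate < 102
Step 2: These records originally summed to 278
Step 3: After setting to minimum: 4 × 102 = 408
Step 4: Unaffected records sum: 1217
Step 5: Final sum = 408 + 1217 = 1625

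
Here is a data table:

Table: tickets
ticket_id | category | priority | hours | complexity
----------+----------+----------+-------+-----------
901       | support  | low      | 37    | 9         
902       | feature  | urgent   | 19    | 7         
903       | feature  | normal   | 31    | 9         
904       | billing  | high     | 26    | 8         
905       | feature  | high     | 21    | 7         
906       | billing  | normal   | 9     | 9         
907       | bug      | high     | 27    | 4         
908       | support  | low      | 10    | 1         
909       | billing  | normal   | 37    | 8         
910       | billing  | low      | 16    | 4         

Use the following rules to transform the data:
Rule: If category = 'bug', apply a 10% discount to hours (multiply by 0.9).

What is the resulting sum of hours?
230.3

Step 1: Records with category = 'bug' have total hours = 27
Step 2: Apply multiplier: 27 × 0.9 = 24.3
Step 3: Other records total: 206
Step 4: Final sum = 24.3 + 206 = 230.3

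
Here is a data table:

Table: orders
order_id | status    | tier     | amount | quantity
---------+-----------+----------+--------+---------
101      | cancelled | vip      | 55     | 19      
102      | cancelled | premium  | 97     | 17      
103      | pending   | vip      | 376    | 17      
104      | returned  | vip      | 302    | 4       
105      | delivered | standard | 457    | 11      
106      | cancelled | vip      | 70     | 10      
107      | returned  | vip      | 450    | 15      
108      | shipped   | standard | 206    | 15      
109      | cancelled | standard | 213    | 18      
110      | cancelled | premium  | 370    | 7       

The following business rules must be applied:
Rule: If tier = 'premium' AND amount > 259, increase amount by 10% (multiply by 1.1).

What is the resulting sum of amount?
2633.0

Step 1: Find records where tier = 'premium' AND amount > 259
Step 2: 1 records match, summing to 370
Step 3: After multiplier: 370 × 1.1 = 407.0
Step 4: Unaffected records sum: 2226
Step 5: Final sum = 407.0 + 2226 = 2633.0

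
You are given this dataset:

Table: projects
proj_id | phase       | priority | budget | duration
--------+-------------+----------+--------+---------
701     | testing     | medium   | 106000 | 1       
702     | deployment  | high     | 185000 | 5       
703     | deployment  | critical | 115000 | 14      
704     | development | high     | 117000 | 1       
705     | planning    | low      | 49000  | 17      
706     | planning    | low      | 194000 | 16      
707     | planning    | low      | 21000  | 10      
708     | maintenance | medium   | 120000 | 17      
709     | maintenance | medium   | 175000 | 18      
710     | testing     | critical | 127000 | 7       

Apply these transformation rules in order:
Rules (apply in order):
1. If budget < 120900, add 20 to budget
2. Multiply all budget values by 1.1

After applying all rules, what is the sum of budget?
1330032.0

Step 1: Apply Rule 1 - Add 20 to records with budget < 120900
  - 6 records affected: 528000 + (6 × 20) = 528120
  - Unaffected records: 681000
  - Sum after Rule 1: 1209120
Step 2: Apply Rule 2 - Multiply all by 1.1
  - 1209120 × 1.1 = 1330032.0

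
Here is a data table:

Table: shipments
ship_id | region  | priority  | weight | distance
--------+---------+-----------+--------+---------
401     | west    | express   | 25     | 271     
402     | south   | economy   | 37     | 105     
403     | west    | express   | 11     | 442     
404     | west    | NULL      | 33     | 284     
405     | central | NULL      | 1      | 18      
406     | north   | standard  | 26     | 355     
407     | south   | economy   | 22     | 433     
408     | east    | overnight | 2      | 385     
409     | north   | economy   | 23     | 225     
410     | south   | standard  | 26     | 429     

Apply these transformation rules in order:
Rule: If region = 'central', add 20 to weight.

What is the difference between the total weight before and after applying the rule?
20

Step 1: Original sum of weight = 206
Step 2: 1 records have region = 'central'
Step 3: Each affected record changes by 20
Step 4: Total change = 1 × 20 = 20
Step 5: New sum = 206 + 20 = 226
Step 6: Difference = |226 - 206| = 20
        (Sum increased by 20)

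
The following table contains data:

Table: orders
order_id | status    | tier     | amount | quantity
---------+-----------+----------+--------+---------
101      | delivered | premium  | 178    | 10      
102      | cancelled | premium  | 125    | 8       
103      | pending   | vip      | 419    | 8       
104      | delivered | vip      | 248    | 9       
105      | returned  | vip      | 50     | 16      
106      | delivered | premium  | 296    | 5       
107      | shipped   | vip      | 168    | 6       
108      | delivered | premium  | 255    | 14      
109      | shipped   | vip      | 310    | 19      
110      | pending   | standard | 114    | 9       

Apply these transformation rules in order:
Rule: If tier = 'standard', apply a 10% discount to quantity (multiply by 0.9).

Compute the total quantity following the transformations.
103.1

Step 1: Records with tier = 'standard' have total quantity = 9
Step 2: Apply multiplier: 9 × 0.9 = 8.1
Step 3: Other records total: 95
Step 4: Final sum = 8.1 + 95 = 103.1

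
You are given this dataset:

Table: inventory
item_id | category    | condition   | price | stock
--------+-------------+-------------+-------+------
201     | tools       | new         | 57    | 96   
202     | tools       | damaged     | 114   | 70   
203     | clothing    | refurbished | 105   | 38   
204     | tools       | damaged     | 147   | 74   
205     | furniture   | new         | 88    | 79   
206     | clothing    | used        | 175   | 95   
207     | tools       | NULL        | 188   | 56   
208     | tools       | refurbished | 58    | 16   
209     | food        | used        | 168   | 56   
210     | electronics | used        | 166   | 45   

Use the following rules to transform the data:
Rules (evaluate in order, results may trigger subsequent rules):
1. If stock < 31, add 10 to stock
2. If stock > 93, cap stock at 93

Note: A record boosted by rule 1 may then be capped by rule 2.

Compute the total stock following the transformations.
630

Step 1: Apply rule 1 to records with stock < 31
  - 1 records get bonus of 10
  - Of these, 0 records then exceed 93 and get capped
Step 2: Apply rule 2 to records with stock > 93
  - 2 records (original) are capped
Step 3: Calculate final sum = 630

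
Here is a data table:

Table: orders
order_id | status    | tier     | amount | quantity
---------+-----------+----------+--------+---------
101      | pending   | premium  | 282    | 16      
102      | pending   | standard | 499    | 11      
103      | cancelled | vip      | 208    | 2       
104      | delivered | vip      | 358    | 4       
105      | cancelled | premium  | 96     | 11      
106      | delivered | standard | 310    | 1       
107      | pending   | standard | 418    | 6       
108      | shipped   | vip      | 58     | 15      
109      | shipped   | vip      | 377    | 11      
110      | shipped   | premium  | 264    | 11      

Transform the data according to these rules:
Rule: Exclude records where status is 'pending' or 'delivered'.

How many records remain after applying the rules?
5

Step 1: Count records to exclude
  - 3 (pending) + 2 (delivered) = 5 records
Step 2: Total records: 10
Step 3: Remaining = 10 - 5 = 5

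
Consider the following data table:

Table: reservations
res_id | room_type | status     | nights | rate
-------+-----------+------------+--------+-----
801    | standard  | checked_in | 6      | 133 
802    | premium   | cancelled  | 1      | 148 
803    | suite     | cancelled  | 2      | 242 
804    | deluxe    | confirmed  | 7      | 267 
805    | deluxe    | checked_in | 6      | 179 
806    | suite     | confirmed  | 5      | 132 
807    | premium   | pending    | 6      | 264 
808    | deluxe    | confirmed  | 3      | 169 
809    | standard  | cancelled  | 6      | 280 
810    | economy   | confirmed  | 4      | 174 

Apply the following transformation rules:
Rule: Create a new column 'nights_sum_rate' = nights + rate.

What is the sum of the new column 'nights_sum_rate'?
2034

Step 1: For each record, compute nights + rate
Example calculations:
  6 + 133 = 139
  1 + 148 = 149
  2 + 242 = 244
  ...
Step 2: Sum all derived values
Step 3: Total = 2034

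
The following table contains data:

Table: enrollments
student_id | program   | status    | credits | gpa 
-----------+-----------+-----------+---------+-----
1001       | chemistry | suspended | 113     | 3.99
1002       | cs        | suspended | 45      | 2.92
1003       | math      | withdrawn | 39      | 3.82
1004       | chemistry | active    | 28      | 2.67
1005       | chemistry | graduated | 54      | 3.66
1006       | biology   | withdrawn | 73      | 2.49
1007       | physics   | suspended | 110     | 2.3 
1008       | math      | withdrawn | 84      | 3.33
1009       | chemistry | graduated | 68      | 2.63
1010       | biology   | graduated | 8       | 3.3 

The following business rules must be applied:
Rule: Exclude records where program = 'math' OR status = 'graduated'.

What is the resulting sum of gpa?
14.37

Step 1: Find records where program = 'math' OR status = 'graduated'
Step 2: 5 records match, summing to 16.74
Step 3: Original sum: 31.11
Step 4: Remaining sum = 31.11 - 16.74 = 14.37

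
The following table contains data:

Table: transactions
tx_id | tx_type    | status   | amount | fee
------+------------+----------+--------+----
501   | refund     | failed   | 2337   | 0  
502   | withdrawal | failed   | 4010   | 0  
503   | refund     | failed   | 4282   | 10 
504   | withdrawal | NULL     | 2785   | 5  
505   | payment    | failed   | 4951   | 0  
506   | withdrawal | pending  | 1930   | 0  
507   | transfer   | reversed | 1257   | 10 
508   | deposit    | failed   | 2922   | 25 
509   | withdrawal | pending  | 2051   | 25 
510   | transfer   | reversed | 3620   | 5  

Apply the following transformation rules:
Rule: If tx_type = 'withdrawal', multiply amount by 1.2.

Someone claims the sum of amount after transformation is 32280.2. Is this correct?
No, the correct result is 32300.2.

Step 1: Calculate the correct sum after transformation
Step 2: Apply multiplier 1.2 to records where tx_type = 'withdrawal'
Step 3: Correct result = 32300.2
Step 4: Claimed result = 32280.2
Step 5: 32300.2 ≠ 32280.2
Conclusion: The claimed result is incorrect. The correct answer is 32300.2.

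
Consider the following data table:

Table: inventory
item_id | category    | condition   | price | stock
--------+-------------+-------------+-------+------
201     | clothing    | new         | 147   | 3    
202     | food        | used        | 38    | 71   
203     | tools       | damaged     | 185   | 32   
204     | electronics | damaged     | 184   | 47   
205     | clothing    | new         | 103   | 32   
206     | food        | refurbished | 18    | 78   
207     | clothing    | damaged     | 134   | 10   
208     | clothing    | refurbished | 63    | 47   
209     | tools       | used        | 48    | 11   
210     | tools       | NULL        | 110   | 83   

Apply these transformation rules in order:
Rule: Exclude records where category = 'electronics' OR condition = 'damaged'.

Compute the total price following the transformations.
527

Step 1: Find records where category = 'electronics' OR condition = 'damaged'
Step 2: 3 records match, summing to 503
Step 3: Original sum: 1030
Step 4: Remaining sum = 1030 - 503 = 527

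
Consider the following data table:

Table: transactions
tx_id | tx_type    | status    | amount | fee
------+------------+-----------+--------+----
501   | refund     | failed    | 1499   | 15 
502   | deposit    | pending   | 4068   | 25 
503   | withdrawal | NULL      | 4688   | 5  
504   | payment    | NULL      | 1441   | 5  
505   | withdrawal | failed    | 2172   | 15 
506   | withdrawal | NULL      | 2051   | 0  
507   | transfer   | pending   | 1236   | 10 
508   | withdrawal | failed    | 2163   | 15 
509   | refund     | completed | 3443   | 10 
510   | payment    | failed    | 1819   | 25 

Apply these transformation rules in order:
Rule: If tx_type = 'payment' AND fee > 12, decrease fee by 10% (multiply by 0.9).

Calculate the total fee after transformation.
122.5

Step 1: Find records where tx_type = 'payment' AND fee > 12
Step 2: 1 records match, summing to 25
Step 3: After multiplier: 25 × 0.9 = 22.5
Step 4: Unaffected records sum: 100
Step 5: Final sum = 22.5 + 100 = 122.5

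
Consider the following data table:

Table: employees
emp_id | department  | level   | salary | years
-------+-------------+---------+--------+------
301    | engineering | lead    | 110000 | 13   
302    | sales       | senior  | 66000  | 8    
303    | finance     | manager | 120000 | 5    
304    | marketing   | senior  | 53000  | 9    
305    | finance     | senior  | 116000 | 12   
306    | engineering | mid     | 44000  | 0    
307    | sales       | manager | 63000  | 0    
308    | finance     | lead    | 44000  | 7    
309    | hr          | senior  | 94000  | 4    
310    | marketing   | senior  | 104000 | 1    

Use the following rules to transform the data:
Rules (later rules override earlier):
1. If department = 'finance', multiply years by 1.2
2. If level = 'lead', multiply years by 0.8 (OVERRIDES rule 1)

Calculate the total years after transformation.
58.4

Step 1: Rule 2 takes priority for records with level = 'lead'
  - 2 records: 20 × 0.8 = 16.0
Step 2: Rule 1 applies to remaining records with department = 'finance'
  - 2 records: 17 × 1.2 = 20.4
Step 3: Other records unchanged: 22
Step 4: Final sum = 16.0 + 20.4 + 22 = 58.4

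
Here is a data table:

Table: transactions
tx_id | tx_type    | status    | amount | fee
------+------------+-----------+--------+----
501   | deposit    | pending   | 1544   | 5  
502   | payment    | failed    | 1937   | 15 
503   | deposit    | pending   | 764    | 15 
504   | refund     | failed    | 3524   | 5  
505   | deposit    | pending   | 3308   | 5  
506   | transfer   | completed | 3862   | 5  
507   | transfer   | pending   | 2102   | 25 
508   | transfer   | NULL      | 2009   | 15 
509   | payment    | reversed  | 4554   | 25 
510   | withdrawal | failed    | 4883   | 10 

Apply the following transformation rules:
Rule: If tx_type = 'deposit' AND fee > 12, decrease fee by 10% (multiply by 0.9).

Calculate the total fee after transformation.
123.5

Step 1: Find records where tx_type = 'deposit' AND fee > 12
Step 2: 1 records match, summing to 15
Step 3: After multiplier: 15 × 0.9 = 13.5
Step 4: Unaffected records sum: 110
Step 5: Final sum = 13.5 + 110 = 123.5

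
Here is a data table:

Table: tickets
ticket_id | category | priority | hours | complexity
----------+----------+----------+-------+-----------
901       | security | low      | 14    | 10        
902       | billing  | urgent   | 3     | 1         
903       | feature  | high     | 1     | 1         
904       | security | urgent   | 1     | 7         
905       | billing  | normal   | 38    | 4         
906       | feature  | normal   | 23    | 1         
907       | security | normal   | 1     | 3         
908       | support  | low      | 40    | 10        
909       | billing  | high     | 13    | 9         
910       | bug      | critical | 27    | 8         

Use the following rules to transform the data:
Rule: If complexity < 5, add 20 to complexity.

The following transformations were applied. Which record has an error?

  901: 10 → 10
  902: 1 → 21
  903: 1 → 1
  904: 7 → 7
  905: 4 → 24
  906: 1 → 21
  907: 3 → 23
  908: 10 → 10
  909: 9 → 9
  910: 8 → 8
Record 903 has an error. The correct transformed value should be 21, not 1.

Step 1: Check each record against the rule
Step 2: Record 903 has complexity = 1
Step 3: Since 1 < 5, the bonus should have been applied
Step 4: Correct value = 21, but claimed value = 1
Conclusion: Record 903 has the error.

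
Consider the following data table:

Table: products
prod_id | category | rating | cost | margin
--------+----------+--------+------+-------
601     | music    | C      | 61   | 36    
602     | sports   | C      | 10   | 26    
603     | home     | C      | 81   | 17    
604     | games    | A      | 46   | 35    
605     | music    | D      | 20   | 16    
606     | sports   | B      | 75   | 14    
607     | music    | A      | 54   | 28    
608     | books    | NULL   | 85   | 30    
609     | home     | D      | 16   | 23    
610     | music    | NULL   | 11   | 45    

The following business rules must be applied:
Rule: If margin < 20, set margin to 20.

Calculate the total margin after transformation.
283

Step 1: 3 records have margin < 20
Step 2: These records originally summed to 47
Step 3: After setting to minimum: 3 × 20 = 60
Step 4: Unaffected records sum: 223
Step 5: Final sum = 60 + 223 = 283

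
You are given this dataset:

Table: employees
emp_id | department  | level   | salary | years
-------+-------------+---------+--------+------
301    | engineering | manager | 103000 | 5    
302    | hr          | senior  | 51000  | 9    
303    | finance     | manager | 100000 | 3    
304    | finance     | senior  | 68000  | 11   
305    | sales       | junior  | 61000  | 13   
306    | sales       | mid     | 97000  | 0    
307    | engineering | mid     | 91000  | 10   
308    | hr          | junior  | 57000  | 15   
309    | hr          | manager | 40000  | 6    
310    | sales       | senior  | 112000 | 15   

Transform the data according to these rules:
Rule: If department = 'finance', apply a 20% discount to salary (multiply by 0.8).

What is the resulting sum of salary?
746400.0

Step 1: Records with department = 'finance' have total salary = 168000
Step 2: Apply multiplier: 168000 × 0.8 = 134400.0
Step 3: Other records total: 612000
Step 4: Final sum = 134400.0 + 612000 = 746400.0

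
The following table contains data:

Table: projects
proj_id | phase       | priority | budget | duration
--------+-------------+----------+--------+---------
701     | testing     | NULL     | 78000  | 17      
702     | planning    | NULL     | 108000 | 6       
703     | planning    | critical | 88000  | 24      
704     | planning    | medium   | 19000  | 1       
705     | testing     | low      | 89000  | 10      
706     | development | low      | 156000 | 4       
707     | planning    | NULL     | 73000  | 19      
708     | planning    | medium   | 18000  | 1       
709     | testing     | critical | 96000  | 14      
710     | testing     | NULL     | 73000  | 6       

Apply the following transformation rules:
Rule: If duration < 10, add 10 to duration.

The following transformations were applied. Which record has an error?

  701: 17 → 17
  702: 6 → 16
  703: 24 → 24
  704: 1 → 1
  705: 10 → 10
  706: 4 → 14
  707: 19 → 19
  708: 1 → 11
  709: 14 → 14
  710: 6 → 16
Record 704 has an error. The correct transformed value should be 11, not 1.

Step 1: Check each record against the rule
Step 2: Record 704 has duration = 1
Step 3: Since 1 < 10, the bonus should have been applied
Step 4: Correct value = 11, but claimed value = 1
Conclusion: Record 704 has the error.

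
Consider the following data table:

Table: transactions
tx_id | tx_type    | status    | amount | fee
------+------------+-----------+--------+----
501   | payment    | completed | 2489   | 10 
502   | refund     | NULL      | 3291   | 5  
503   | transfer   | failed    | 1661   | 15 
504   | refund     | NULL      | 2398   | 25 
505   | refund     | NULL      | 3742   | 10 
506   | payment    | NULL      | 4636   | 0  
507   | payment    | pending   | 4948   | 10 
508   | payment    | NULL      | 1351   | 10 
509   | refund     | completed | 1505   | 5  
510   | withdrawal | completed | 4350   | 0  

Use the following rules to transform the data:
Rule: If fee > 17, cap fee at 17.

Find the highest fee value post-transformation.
17

Step 1: Original maximum fee = 25
Step 2: Apply cap at 17
Step 3: 1 records had fee > 17 and were capped
Step 4: Maximum after transformation = 17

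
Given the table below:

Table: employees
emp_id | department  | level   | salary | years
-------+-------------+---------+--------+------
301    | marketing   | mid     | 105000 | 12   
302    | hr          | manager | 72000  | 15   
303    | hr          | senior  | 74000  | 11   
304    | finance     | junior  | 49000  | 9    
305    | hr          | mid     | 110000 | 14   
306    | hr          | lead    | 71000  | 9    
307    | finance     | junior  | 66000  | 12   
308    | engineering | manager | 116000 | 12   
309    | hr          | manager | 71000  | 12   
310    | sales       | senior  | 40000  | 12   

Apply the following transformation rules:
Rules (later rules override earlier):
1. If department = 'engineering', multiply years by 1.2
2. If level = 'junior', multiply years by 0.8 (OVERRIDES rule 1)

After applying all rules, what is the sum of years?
116.2

Step 1: Rule 2 takes priority for records with level = 'junior'
  - 2 records: 21 × 0.8 = 16.8
Step 2: Rule 1 applies to remaining records with department = 'engineering'
  - 1 records: 12 × 1.2 = 14.4
Step 3: Other records unchanged: 85
Step 4: Final sum = 16.8 + 14.4 + 85 = 116.2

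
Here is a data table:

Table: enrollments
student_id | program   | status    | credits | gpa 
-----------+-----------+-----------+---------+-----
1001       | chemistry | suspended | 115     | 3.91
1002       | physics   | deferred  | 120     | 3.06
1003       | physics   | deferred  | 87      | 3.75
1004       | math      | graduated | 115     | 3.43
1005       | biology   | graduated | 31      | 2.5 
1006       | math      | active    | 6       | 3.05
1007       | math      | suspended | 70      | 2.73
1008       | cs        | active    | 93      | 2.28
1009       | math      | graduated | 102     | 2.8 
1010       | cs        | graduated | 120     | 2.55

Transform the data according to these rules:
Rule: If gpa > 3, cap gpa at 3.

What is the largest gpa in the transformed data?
3

Step 1: Original maximum gpa = 3.91
Step 2: Apply cap at 3
Step 3: 5 records had gpa > 3 and were capped
Step 4: Maximum after transformation = 3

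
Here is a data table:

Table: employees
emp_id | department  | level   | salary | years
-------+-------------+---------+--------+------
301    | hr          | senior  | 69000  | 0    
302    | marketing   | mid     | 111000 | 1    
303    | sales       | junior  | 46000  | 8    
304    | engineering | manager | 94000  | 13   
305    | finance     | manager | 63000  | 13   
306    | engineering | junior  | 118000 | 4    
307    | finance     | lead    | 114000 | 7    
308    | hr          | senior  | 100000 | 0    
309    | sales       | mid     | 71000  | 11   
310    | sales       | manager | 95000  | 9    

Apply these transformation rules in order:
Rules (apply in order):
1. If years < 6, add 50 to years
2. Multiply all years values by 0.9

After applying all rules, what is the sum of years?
239.4

Step 1: Apply Rule 1 - Add 50 to records with years < 6
  - 4 records affected: 5 + (4 × 50) = 205
  - Unaffected records: 61
  - Sum after Rule 1: 266
Step 2: Apply Rule 2 - Multiply all by 0.9
  - 266 × 0.9 = 239.4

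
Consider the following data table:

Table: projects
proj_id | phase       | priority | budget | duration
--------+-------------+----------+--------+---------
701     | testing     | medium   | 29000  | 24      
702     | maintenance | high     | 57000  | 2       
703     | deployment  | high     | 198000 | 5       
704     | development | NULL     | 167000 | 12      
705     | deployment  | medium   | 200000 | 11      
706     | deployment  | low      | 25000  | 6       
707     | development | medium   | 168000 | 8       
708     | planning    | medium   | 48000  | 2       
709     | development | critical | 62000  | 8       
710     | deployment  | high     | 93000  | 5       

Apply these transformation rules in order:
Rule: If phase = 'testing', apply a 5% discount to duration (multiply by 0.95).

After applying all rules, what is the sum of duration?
81.8

Step 1: Records with phase = 'testing' have total duration = 24
Step 2: Apply multiplier: 24 × 0.95 = 22.8
Step 3: Other records total: 59
Step 4: Final sum = 22.8 + 59 = 81.8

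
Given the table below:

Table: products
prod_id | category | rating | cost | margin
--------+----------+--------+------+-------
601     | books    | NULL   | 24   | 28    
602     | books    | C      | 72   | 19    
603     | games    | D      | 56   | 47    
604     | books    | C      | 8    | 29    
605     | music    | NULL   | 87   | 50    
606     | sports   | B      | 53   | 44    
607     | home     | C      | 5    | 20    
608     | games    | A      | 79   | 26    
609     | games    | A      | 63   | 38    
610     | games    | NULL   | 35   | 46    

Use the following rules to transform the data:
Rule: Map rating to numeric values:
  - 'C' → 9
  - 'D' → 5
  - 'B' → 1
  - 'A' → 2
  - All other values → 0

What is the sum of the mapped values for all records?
37

Step 1: Apply mapping to each record
Step 2: Count by status:
  'C': 3 records × 9 = 27
  'D': 1 records × 5 = 5
  'B': 1 records × 1 = 1
  'A': 2 records × 2 = 4
Step 3: Sum all mapped values = 37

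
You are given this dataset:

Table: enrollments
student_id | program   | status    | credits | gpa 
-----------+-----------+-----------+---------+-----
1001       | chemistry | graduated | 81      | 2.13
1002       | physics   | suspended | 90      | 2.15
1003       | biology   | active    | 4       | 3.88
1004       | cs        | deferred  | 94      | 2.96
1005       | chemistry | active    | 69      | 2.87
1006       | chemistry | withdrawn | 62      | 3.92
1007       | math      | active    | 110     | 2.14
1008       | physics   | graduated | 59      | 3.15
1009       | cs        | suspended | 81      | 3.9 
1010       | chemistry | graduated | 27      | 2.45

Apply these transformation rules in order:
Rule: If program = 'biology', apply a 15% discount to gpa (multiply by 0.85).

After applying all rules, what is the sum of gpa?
28.97

Step 1: Records with program = 'biology' have total gpa = 3.88
Step 2: Apply multiplier: 3.88 × 0.85 = 3.3
Step 3: Other records total: 25.67
Step 4: Final sum = 3.3 + 25.67 = 28.97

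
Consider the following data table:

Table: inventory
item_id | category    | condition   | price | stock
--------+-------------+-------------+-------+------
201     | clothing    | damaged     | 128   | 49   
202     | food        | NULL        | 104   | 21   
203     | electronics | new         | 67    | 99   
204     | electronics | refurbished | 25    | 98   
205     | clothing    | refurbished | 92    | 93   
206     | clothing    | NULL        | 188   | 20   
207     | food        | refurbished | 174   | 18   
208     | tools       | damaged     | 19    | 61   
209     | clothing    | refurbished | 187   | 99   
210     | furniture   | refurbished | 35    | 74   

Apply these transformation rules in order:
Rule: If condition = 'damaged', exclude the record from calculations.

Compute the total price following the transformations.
872

Step 1: Identify records where condition = 'damaged'
Step 2: The excluded records sum to 147
Step 3: Original total price = 1019
Step 4: Remaining total = 1019 - 147 = 872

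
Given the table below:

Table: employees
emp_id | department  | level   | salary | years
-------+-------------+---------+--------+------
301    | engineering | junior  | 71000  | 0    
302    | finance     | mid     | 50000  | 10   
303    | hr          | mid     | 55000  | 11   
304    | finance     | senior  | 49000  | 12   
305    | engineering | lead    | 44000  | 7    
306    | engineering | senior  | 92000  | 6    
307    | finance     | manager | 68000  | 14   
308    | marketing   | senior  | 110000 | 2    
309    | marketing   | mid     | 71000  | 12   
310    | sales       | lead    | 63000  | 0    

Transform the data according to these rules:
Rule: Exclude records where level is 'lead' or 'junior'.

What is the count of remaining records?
7

Step 1: Count records to exclude
  - 2 (lead) + 1 (junior) = 3 records
Step 2: Total records: 10
Step 3: Remaining = 10 - 3 = 7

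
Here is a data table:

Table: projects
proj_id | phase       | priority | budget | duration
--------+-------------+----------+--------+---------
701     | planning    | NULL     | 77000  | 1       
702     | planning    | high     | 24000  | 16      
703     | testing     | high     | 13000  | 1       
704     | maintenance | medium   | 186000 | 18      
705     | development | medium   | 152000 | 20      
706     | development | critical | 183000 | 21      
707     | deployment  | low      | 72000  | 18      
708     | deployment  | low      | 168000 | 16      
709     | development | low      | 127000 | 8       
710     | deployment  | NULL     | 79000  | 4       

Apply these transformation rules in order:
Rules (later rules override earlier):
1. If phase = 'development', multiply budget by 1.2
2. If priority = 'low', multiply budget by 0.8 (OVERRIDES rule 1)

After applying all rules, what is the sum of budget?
1074600.0

Step 1: Rule 2 takes priority for records with priority = 'low'
  - 3 records: 367000 × 0.8 = 293600.0
Step 2: Rule 1 applies to remaining records with phase = 'development'
  - 2 records: 335000 × 1.2 = 402000.0
Step 3: Other records unchanged: 379000
Step 4: Final sum = 293600.0 + 402000.0 + 379000 = 1074600.0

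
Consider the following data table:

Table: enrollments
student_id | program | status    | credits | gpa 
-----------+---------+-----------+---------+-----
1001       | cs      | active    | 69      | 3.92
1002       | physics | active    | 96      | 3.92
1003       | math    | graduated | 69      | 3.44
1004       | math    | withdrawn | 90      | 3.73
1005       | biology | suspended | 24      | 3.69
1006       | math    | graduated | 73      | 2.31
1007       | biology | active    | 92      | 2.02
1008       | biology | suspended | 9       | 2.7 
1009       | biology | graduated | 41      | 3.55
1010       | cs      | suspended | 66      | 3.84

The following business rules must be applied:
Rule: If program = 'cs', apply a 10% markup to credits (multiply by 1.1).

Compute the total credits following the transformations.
642.5

Step 1: Records with program = 'cs' have total credits = 135
Step 2: Apply multiplier: 135 × 1.1 = 148.5
Step 3: Other records total: 494
Step 4: Final sum = 148.5 + 494 = 642.5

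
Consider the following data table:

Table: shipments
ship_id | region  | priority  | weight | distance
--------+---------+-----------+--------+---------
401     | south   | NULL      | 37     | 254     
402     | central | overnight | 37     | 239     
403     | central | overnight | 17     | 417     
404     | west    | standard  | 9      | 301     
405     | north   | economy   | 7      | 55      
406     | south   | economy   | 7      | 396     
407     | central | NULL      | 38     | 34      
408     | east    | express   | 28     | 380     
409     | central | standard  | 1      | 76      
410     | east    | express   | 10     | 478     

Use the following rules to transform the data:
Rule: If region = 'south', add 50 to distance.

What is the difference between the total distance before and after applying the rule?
100

Step 1: Original sum of distance = 2630
Step 2: 2 records have region = 'south'
Step 3: Each affected record changes by 50
Step 4: Total change = 2 × 50 = 100
Step 5: New sum = 2630 + 100 = 2730
Step 6: Difference = |2730 - 2630| = 100
        (Sum increased by 100)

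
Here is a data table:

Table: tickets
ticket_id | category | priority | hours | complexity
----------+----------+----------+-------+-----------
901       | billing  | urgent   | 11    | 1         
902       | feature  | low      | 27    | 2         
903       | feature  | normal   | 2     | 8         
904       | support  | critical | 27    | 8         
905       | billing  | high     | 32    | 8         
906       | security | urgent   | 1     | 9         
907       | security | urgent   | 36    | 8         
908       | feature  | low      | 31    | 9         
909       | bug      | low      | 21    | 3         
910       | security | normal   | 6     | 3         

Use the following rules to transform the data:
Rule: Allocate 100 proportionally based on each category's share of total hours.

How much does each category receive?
billing: 22.16, bug: 10.82, feature: 30.93, security: 22.16, support: 13.92

Step 1: Calculate total hours = 194
Step 2: Calculate each category's proportion:
  billing: 43/194 = 22.16% → 22.16
  bug: 21/194 = 10.82% → 10.82
  feature: 60/194 = 30.93% → 30.93
  security: 43/194 = 22.16% → 22.16
  support: 27/194 = 13.92% → 13.92
Step 3: Verify: sum of allocations ≈ 100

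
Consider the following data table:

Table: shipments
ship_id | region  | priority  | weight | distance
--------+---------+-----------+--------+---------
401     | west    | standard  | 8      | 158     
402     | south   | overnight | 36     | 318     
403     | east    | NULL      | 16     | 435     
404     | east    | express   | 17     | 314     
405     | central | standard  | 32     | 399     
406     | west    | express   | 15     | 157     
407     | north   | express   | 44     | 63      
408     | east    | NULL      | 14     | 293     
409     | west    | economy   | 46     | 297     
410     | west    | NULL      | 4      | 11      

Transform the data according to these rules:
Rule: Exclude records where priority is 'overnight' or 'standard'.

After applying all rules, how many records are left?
7

Step 1: Count records to exclude
  - 1 (overnight) + 2 (standard) = 3 records
Step 2: Total records: 10
Step 3: Remaining = 10 - 3 = 7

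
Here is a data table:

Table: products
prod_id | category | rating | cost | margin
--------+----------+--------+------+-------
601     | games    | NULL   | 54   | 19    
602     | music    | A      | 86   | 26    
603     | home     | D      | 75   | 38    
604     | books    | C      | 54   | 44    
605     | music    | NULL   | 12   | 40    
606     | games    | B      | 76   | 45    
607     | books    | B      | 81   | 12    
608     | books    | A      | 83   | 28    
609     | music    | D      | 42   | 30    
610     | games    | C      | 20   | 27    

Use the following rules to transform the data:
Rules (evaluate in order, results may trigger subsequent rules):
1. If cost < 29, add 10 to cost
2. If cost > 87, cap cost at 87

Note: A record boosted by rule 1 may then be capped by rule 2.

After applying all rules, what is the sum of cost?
603

Step 1: Apply rule 1 to records with cost < 29
  - 2 records get bonus of 10
  - Of these, 0 records then exceed 87 and get capped
Step 2: Apply rule 2 to records with cost > 87
  - 0 records (original) are capped
Step 3: Calculate final sum = 603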